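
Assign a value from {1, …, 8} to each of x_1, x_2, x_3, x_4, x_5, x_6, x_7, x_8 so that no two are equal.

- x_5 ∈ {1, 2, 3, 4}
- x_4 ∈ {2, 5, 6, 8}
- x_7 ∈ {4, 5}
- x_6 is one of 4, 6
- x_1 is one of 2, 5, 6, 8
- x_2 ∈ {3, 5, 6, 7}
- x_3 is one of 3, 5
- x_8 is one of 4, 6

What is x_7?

5

The 8 variables draw from only 8 values {1, 2, 3, 4, 5, 6, 7, 8}, so each is used; only x_5 can be 1, hence x_5 = 1.
Among the 7 still-open variables, 7 fits only x_2 (and all 7 values in {2, 3, 4, 5, 6, 7, 8} must be used), so x_2 = 7.
The 6 still-open variables together cover exactly {2, 3, 4, 5, 6, 8} — 6 values for 6 variables — and 3 appears only in x_3's list, so x_3 = 3.
x_6 and x_8 share exactly the 2 values {4, 6}; by pigeonhole those values go to them, so strike 4, 6 from x_1, x_4, x_7.
So x_7 = 5.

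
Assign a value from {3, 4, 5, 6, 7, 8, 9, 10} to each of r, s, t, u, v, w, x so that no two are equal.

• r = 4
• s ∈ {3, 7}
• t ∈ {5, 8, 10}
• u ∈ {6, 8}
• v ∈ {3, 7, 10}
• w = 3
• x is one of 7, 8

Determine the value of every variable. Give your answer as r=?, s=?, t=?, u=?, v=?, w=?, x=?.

r=4, s=7, t=5, u=6, v=10, w=3, x=8

r has just one choice, so r = 4.
w has just one choice, so w = 3. Strike 3 from s, v.
s's domain is down to {7}, so s = 7. Eliminate 7 elsewhere: v, x.
v's domain is down to {10}, so v = 10. Eliminate 10 elsewhere: t.
That leaves x = 8. So t, u can't be 8.
t has just one choice, so t = 5.
u must be 6 (only option left).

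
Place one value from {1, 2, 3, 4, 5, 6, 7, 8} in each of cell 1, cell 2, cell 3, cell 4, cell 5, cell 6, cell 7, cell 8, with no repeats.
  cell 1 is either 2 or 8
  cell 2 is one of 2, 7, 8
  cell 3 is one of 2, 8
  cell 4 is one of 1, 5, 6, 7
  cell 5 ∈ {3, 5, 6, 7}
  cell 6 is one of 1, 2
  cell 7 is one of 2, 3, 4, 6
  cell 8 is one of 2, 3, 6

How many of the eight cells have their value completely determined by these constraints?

3

The 8 variables together cover exactly {1, 2, 3, 4, 5, 6, 7, 8} — 8 values for 8 variables — and 4 appears only in cell 7's list, so cell 7 = 4.
cell 1 and cell 3 between them cover only {2, 8} — a naked pair. Remove those values from cell 2, cell 6, cell 8.
cell 2 has just one choice, so cell 2 = 7. Eliminate 7 elsewhere: cell 4, cell 5.
cell 6 has just one choice, so cell 6 = 1. Eliminate 1 elsewhere: cell 4.
Determined: cell 2=7, cell 6=1, cell 7=4. The other cells each still have more than one consistent value. That makes 3.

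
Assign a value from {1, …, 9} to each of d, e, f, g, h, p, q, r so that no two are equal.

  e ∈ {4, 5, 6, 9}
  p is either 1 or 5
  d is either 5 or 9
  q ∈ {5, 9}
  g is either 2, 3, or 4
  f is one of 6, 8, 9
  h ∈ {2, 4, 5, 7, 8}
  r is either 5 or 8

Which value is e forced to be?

4

d and q between them cover only {5, 9} — a naked pair. Remove those values from e, f, h, p, r.
p's domain is down to {1}, so p = 1.
r must be 8 (only option left). Remove 8 from f, h.
That leaves f = 6. So e can't be 6.
So e = 4.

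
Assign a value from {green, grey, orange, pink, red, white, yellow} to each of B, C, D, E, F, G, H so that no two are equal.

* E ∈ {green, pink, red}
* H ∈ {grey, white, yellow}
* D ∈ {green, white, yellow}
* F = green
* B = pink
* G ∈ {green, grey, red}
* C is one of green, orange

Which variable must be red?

B's domain is down to {pink}, so B = pink. Strike pink from E.
F's domain is down to {green}, so F = green. So C, D, E, G can't be green.
So red goes to E.

E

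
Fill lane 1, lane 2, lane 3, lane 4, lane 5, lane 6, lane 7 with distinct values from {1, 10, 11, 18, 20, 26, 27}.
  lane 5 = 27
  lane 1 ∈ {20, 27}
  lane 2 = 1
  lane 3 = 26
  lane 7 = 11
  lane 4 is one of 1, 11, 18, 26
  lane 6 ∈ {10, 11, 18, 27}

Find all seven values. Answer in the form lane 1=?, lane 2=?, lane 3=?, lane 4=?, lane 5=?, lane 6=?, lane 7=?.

lane 2 has just one choice, so lane 2 = 1. Eliminate 1 elsewhere: lane 4.
lane 3's domain is down to {26}, so lane 3 = 26. Eliminate 26 elsewhere: lane 4.
That leaves lane 5 = 27. Remove 27 from lane 1, lane 6.
lane 7's domain is down to {11}, so lane 7 = 11. Remove 11 from lane 4, lane 6.
lane 1 must be 20 (only option left).
lane 4 must be 18 (only option left). So lane 6 can't be 18.
lane 6 has just one choice, so lane 6 = 10.

lane 1=20, lane 2=1, lane 3=26, lane 4=18, lane 5=27, lane 6=10, lane 7=11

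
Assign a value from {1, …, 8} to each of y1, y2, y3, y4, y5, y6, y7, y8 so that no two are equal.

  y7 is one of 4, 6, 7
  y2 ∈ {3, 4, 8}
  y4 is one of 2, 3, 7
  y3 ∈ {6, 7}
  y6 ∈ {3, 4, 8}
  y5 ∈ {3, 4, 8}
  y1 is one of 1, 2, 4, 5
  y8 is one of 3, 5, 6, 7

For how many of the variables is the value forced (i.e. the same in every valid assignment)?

Among the 8 variables, 1 fits only y1 (and all 8 values in {1, 2, 3, 4, 5, 6, 7, 8} must be used), so y1 = 1.
Among the 7 still-open variables, 2 fits only y4 (and all 7 values in {2, 3, 4, 5, 6, 7, 8} must be used), so y4 = 2.
Among the 6 still-open variables, 5 fits only y8 (and all 6 values in {3, 4, 5, 6, 7, 8} must be used), so y8 = 5.
y2, y5, y6 share exactly the 3 values {3, 4, 8}; by pigeonhole those values go to them, so strike 3, 4, 8 from y7.
Determined: y1=1, y4=2, y8=5. The other variables each still have more than one consistent value. That makes 3.

3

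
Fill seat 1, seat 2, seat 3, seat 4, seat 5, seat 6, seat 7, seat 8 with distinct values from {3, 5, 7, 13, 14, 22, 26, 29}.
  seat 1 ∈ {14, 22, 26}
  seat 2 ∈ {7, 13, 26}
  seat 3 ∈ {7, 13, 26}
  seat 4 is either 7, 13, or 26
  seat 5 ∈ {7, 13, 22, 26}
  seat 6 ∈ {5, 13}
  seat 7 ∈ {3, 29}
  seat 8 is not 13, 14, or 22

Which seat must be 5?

seat 6

The 8 variables draw from only 8 values {3, 5, 7, 13, 14, 22, 26, 29}, so each is used; only seat 1 can be 14, hence seat 1 = 14.
Among the 7 still-open variables, 22 fits only seat 5 (and all 7 values in {3, 5, 7, 13, 22, 26, 29} must be used), so seat 5 = 22.
The 3 variables seat 2, seat 3, seat 4 are confined to {7, 13, 26}, which locks those values in; drop them from seat 6, seat 8.
So 5 goes to seat 6.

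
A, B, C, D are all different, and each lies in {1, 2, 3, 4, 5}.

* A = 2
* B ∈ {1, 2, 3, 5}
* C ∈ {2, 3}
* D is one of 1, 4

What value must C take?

A must be 2 (only option left). So B, C can't be 2.
So C = 3.

3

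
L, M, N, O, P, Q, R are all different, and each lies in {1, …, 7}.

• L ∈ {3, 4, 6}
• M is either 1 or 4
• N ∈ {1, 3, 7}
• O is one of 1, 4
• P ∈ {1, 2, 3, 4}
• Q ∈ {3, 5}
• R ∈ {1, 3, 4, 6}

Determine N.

Among the 7 variables, 2 fits only P (and all 7 values in {1, 2, 3, 4, 5, 6, 7} must be used), so P = 2.
The 6 still-open variables draw from only 6 values {1, 3, 4, 5, 6, 7}, so each is used; only Q can be 5, hence Q = 5.
The 5 still-open variables together cover exactly {1, 3, 4, 6, 7} — 5 values for 5 variables — and 7 appears only in N's list, so N = 7.

7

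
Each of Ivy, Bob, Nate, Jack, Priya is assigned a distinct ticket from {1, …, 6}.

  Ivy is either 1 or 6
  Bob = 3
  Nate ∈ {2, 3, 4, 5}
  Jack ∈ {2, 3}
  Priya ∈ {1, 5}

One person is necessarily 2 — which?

Jack

Bob has just one choice, so Bob = 3. Strike 3 from Nate, Jack.
So 2 goes to Jack.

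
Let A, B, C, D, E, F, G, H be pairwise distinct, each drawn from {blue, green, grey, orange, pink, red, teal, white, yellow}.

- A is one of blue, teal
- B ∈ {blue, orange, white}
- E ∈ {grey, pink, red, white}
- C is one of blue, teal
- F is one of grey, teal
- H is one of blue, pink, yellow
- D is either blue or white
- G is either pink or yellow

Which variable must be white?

The 8 variables together cover exactly {blue, grey, orange, pink, red, teal, white, yellow} — 8 values for 8 variables — and orange appears only in B's list, so B = orange.
Among the 7 still-open variables, red fits only E (and all 7 values in {blue, grey, pink, red, teal, white, yellow} must be used), so E = red.
The 6 still-open variables together cover exactly {blue, grey, pink, teal, white, yellow} — 6 values for 6 variables — and grey appears only in F's list, so F = grey.
Among the 5 still-open variables, white fits only D (and all 5 values in {blue, pink, teal, white, yellow} must be used), so D = white.

D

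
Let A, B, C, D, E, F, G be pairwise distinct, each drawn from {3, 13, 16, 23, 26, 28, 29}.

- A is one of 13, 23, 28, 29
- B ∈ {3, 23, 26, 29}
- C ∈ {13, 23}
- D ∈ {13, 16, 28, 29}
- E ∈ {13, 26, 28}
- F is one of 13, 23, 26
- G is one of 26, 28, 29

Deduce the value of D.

16

Among the 7 variables, 3 fits only B (and all 7 values in {3, 13, 16, 23, 26, 28, 29} must be used), so B = 3.
The 6 still-open variables draw from only 6 values {13, 16, 23, 26, 28, 29}, so each is used; only D can be 16, hence D = 16.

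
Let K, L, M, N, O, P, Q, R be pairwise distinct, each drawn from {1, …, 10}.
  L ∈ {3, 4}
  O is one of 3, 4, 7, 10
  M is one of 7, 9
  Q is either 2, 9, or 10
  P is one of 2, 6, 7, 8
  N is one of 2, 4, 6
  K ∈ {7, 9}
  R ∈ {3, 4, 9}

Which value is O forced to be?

The 8 variables together cover exactly {2, 3, 4, 6, 7, 8, 9, 10} — 8 values for 8 variables — and 8 appears only in P's list, so P = 8.
The 7 still-open variables draw from only 7 values {2, 3, 4, 6, 7, 9, 10}, so each is used; only N can be 6, hence N = 6.
Among the 6 still-open variables, 2 fits only Q (and all 6 values in {2, 3, 4, 7, 9, 10} must be used), so Q = 2.
The 5 still-open variables together cover exactly {3, 4, 7, 9, 10} — 5 values for 5 variables — and 10 appears only in O's list, so O = 10.

10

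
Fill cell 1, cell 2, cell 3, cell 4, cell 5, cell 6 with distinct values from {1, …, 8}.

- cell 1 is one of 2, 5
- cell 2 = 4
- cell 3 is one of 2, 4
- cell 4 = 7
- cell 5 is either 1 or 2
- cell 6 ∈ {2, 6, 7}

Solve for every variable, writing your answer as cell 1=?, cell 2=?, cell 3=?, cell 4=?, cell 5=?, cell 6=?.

cell 1=5, cell 2=4, cell 3=2, cell 4=7, cell 5=1, cell 6=6

cell 2's domain is down to {4}, so cell 2 = 4. Eliminate 4 elsewhere: cell 3.
cell 3 must be 2 (only option left). Strike 2 from cell 1, cell 5, cell 6.
That leaves cell 4 = 7. So cell 6 can't be 7.
cell 5 has just one choice, so cell 5 = 1.
cell 6's domain is down to {6}, so cell 6 = 6.
That leaves cell 1 = 5.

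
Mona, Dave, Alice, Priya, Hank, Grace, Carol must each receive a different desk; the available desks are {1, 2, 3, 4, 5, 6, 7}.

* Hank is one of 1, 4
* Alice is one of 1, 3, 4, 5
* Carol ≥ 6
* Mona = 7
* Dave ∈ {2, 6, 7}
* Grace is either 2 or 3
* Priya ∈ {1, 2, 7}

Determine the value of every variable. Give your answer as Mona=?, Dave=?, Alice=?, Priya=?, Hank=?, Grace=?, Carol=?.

Mona=7, Dave=2, Alice=5, Priya=1, Hank=4, Grace=3, Carol=6

Mona's domain is down to {7}, so Mona = 7. Eliminate 7 elsewhere: Dave, Priya, Carol.
Carol must be 6 (only option left). Strike 6 from Dave.
Dave must be 2 (only option left). Eliminate 2 elsewhere: Priya, Grace.
Priya must be 1 (only option left). Strike 1 from Alice, Hank.
Hank has just one choice, so Hank = 4. Eliminate 4 elsewhere: Alice.
Grace has just one choice, so Grace = 3. Remove 3 from Alice.
Alice must be 5 (only option left).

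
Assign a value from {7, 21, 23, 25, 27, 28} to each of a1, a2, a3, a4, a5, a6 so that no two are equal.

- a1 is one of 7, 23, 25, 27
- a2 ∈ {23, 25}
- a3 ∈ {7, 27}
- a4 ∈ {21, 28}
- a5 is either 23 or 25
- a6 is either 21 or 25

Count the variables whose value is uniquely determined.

2

The 6 variables draw from only 6 values {7, 21, 23, 25, 27, 28}, so each is used; only a4 can be 28, hence a4 = 28.
The 5 still-open variables draw from only 5 values {7, 21, 23, 25, 27}, so each is used; only a6 can be 21, hence a6 = 21.
The 2 variables a2 and a5 are confined to {23, 25}, which locks those values in; drop them from a1.
Determined: a4=28, a6=21. The other variables each still have more than one consistent value. That makes 2.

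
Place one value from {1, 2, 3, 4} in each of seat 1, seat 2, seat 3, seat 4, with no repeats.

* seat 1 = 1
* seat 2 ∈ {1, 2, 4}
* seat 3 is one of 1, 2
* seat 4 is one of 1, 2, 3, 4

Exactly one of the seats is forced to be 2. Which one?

seat 1 must be 1 (only option left). So seat 2, seat 3, seat 4 can't be 1.

seat 3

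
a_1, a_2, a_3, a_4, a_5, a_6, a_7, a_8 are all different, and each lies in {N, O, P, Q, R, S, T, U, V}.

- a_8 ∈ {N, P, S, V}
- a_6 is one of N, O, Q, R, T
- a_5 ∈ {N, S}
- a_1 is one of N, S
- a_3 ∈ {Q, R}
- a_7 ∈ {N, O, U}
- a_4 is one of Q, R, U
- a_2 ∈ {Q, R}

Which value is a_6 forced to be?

a_1 and a_5 between them cover only {N, S} — a naked pair. Remove those values from a_6, a_7, a_8.
a_2 and a_3 share exactly the 2 values {Q, R}; by pigeonhole those values go to them, so strike Q, R from a_4, a_6.
a_4 must be U (only option left). Strike U from a_7.
a_7 must be O (only option left). Strike O from a_6.
So a_6 = T.

T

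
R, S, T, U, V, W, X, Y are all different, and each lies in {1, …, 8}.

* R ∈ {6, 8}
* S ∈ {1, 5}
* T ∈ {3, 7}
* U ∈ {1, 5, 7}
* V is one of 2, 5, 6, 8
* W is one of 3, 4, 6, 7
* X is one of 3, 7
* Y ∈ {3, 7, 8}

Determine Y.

8

The 8 variables draw from only 8 values {1, 2, 3, 4, 5, 6, 7, 8}, so each is used; only V can be 2, hence V = 2.
Among the 7 still-open variables, 4 fits only W (and all 7 values in {1, 3, 4, 5, 6, 7, 8} must be used), so W = 4.
The 6 still-open variables together cover exactly {1, 3, 5, 6, 7, 8} — 6 values for 6 variables — and 6 appears only in R's list, so R = 6.
Among the 5 still-open variables, 8 fits only Y (and all 5 values in {1, 3, 5, 7, 8} must be used), so Y = 8.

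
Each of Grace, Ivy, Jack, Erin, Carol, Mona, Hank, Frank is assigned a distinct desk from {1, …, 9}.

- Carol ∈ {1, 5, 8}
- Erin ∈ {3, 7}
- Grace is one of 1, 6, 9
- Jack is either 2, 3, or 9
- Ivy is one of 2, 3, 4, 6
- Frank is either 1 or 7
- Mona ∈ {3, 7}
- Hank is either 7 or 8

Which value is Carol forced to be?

Erin and Mona share exactly the 2 values {3, 7}; by pigeonhole those values go to them, so strike 3, 7 from Ivy, Jack, Hank, Frank.
Hank has just one choice, so Hank = 8. Remove 8 from Carol.
That leaves Frank = 1. Remove 1 from Grace, Carol.
So Carol = 5.

5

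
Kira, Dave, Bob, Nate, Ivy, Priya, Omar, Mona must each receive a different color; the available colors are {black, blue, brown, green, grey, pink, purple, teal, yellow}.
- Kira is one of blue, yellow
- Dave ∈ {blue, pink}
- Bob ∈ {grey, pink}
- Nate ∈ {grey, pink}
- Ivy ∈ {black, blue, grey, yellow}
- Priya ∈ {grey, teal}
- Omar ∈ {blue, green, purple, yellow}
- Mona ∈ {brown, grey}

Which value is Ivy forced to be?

black

The 2 variables Bob and Nate are confined to {grey, pink}, which locks those values in; drop them from Dave, Ivy, Priya, Mona.
That leaves Dave = blue. Eliminate blue elsewhere: Kira, Ivy, Omar.
Priya's domain is down to {teal}, so Priya = teal.
That leaves Mona = brown.
Kira has just one choice, so Kira = yellow. So Ivy, Omar can't be yellow.
So Ivy = black.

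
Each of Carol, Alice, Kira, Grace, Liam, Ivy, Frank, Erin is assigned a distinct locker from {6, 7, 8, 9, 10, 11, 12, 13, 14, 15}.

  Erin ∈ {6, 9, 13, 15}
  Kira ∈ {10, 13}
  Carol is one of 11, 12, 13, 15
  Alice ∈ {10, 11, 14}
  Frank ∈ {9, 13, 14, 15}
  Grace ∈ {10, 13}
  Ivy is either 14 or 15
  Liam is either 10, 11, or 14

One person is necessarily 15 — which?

Ivy

The 8 variables draw from only 8 values {6, 9, 10, 11, 12, 13, 14, 15}, so each is used; only Erin can be 6, hence Erin = 6.
The 7 still-open variables draw from only 7 values {9, 10, 11, 12, 13, 14, 15}, so each is used; only Frank can be 9, hence Frank = 9.
The 6 still-open variables draw from only 6 values {10, 11, 12, 13, 14, 15}, so each is used; only Carol can be 12, hence Carol = 12.
The 5 still-open variables together cover exactly {10, 11, 13, 14, 15} — 5 values for 5 variables — and 15 appears only in Ivy's list, so Ivy = 15.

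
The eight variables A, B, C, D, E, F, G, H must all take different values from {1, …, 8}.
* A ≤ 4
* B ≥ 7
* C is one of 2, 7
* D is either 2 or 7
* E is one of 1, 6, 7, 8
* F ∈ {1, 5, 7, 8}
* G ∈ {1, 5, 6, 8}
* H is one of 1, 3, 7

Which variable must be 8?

B

The 8 variables draw from only 8 values {1, 2, 3, 4, 5, 6, 7, 8}, so each is used; only A can be 4, hence A = 4.
Among the 7 still-open variables, 3 fits only H (and all 7 values in {1, 2, 3, 5, 6, 7, 8} must be used), so H = 3.
C and D share exactly the 2 values {2, 7}; by pigeonhole those values go to them, so strike 2, 7 from B, E, F.
So 8 goes to B.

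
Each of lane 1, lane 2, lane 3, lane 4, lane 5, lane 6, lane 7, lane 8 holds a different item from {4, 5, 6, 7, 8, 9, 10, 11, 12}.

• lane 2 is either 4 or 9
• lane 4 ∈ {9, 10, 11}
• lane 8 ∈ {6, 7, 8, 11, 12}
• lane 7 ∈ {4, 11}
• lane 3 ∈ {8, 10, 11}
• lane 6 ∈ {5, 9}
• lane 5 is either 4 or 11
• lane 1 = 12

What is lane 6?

5

lane 1's domain is down to {12}, so lane 1 = 12. So lane 8 can't be 12.
The 2 variables lane 5 and lane 7 are confined to {4, 11}, which locks those values in; drop them from lane 2, lane 3, lane 4, lane 8.
lane 2 has just one choice, so lane 2 = 9. Remove 9 from lane 4, lane 6.
So lane 6 = 5.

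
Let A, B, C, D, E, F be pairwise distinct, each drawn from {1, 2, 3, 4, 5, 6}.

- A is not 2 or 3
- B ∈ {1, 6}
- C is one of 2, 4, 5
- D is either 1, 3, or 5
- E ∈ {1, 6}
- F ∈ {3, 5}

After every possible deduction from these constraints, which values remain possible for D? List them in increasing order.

3, 5

Among the 6 variables, 2 fits only C (and all 6 values in {1, 2, 3, 4, 5, 6} must be used), so C = 2.
The 5 still-open variables together cover exactly {1, 3, 4, 5, 6} — 5 values for 5 variables — and 4 appears only in A's list, so A = 4.
The 2 variables B and E are confined to {1, 6}, which locks those values in; drop them from D.
No further eliminations apply; D can still be any of 3, 5.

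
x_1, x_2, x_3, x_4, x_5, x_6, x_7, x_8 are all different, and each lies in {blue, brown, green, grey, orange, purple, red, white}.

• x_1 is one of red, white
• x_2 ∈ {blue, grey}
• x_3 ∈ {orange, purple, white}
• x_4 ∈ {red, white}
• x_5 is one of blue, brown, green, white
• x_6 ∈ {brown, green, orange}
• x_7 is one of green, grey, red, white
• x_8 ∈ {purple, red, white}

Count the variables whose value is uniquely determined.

x_1 and x_4 between them cover only {red, white} — a naked pair. Remove those values from x_3, x_5, x_7, x_8.
That leaves x_8 = purple. Remove purple from x_3.
x_3 must be orange (only option left). So x_6 can't be orange.
Determined: x_3=orange, x_8=purple. The other variables each still have more than one consistent value. That makes 2.

2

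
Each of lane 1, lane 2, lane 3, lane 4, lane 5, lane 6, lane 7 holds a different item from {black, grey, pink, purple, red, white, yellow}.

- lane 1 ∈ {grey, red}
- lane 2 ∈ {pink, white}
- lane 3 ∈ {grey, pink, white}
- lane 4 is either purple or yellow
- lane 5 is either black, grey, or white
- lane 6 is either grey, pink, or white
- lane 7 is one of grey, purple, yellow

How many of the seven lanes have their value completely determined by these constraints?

The 7 variables draw from only 7 values {black, grey, pink, purple, red, white, yellow}, so each is used; only lane 5 can be black, hence lane 5 = black.
The 6 still-open variables draw from only 6 values {grey, pink, purple, red, white, yellow}, so each is used; only lane 1 can be red, hence lane 1 = red.
The 3 variables lane 2, lane 3, lane 6 are confined to {grey, pink, white}, which locks those values in; drop them from lane 7.
Determined: lane 1=red, lane 5=black. The other lanes each still have more than one consistent value. That makes 2.

2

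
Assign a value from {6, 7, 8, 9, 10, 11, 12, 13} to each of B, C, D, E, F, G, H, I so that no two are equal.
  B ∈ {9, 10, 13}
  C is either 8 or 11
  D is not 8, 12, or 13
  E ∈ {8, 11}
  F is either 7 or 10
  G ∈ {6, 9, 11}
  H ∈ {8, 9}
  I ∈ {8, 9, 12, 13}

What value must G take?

Among the 8 variables, 12 fits only I (and all 8 values in {6, 7, 8, 9, 10, 11, 12, 13} must be used), so I = 12.
The 7 still-open variables together cover exactly {6, 7, 8, 9, 10, 11, 13} — 7 values for 7 variables — and 13 appears only in B's list, so B = 13.
C and E share exactly the 2 values {8, 11}; by pigeonhole those values go to them, so strike 8, 11 from D, G, H.
That leaves H = 9. So D, G can't be 9.
So G = 6.

6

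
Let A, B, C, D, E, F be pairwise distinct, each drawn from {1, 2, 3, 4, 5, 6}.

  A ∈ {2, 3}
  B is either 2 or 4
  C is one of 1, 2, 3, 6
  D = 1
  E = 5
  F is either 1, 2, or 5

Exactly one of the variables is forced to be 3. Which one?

D's domain is down to {1}, so D = 1. So C, F can't be 1.
That leaves E = 5. Remove 5 from F.
F must be 2 (only option left). Eliminate 2 elsewhere: A, B, C.
So 3 goes to A.

A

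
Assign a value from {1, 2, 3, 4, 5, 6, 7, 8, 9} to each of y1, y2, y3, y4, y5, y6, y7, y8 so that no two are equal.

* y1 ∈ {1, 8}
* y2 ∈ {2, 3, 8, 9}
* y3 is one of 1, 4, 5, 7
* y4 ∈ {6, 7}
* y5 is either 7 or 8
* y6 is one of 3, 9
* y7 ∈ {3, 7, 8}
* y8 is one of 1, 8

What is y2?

2

y1 and y8 between them cover only {1, 8} — a naked pair. Remove those values from y2, y3, y5, y7.
y5's domain is down to {7}, so y5 = 7. Eliminate 7 elsewhere: y3, y4, y7.
y7 must be 3 (only option left). Remove 3 from y2, y6.
y4's domain is down to {6}, so y4 = 6.
y6 must be 9 (only option left). Strike 9 from y2.
So y2 = 2.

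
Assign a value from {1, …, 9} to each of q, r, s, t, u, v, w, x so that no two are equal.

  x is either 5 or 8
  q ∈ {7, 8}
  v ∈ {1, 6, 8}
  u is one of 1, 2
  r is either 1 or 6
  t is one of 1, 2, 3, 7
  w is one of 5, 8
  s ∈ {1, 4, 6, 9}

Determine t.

3

w and x between them cover only {5, 8} — a naked pair. Remove those values from q, v.
q must be 7 (only option left). Eliminate 7 elsewhere: t.
r and v share exactly the 2 values {1, 6}; by pigeonhole those values go to them, so strike 1, 6 from s, t, u.
u has just one choice, so u = 2. Strike 2 from t.
So t = 3.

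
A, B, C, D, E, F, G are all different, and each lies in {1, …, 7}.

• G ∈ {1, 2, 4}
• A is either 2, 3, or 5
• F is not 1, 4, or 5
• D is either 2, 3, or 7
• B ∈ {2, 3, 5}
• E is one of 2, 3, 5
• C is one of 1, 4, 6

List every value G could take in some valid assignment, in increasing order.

The 3 variables A, B, E are confined to {2, 3, 5}, which locks those values in; drop them from D, F, G.
D must be 7 (only option left). Remove 7 from F.
That leaves F = 6. Strike 6 from C.
No further eliminations apply; G can still be any of 1, 4.

1, 4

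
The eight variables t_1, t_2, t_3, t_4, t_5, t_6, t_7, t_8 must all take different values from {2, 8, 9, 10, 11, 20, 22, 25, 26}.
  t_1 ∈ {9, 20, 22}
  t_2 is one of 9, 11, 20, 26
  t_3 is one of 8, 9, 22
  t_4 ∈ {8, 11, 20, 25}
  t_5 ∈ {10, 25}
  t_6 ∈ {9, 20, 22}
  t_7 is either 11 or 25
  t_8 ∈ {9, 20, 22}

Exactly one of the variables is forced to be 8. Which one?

t_3

The 8 variables together cover exactly {8, 9, 10, 11, 20, 22, 25, 26} — 8 values for 8 variables — and 10 appears only in t_5's list, so t_5 = 10.
The 7 still-open variables draw from only 7 values {8, 9, 11, 20, 22, 25, 26}, so each is used; only t_2 can be 26, hence t_2 = 26.
t_1, t_6, t_8 share exactly the 3 values {9, 20, 22}; by pigeonhole those values go to them, so strike 9, 20, 22 from t_3, t_4.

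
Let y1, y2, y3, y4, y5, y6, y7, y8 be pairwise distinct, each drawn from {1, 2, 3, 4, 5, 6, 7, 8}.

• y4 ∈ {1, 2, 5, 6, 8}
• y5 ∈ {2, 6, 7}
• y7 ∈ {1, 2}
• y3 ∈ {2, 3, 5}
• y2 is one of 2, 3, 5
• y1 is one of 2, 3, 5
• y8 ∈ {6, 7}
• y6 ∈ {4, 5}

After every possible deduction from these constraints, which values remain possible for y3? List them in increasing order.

2, 3, 5

Among the 8 variables, 4 fits only y6 (and all 8 values in {1, 2, 3, 4, 5, 6, 7, 8} must be used), so y6 = 4.
The 7 still-open variables draw from only 7 values {1, 2, 3, 5, 6, 7, 8}, so each is used; only y4 can be 8, hence y4 = 8.
Among the 6 still-open variables, 1 fits only y7 (and all 6 values in {1, 2, 3, 5, 6, 7} must be used), so y7 = 1.
The 3 variables y1, y2, y3 are confined to {2, 3, 5}, which locks those values in; drop them from y5.
No further eliminations apply; y3 can still be any of 2, 3, 5.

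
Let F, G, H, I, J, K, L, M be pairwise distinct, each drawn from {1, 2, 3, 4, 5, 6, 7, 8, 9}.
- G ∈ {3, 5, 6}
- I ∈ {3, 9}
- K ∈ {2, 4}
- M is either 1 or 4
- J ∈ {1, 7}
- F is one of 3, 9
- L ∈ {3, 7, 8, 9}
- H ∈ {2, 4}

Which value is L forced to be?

8

F and I share exactly the 2 values {3, 9}; by pigeonhole those values go to them, so strike 3, 9 from G, L.
H and K share exactly the 2 values {2, 4}; by pigeonhole those values go to them, so strike 2, 4 from M.
M's domain is down to {1}, so M = 1. So J can't be 1.
J's domain is down to {7}, so J = 7. Eliminate 7 elsewhere: L.
So L = 8.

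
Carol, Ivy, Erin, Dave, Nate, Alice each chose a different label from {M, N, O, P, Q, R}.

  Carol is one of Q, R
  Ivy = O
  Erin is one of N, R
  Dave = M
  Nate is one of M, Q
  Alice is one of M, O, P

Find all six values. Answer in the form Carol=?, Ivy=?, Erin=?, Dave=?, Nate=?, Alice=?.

Carol=R, Ivy=O, Erin=N, Dave=M, Nate=Q, Alice=P

Ivy's domain is down to {O}, so Ivy = O. So Alice can't be O.
That leaves Dave = M. So Nate, Alice can't be M.
That leaves Nate = Q. Strike Q from Carol.
Alice's domain is down to {P}, so Alice = P.
Carol must be R (only option left). Eliminate R elsewhere: Erin.
Erin's domain is down to {N}, so Erin = N.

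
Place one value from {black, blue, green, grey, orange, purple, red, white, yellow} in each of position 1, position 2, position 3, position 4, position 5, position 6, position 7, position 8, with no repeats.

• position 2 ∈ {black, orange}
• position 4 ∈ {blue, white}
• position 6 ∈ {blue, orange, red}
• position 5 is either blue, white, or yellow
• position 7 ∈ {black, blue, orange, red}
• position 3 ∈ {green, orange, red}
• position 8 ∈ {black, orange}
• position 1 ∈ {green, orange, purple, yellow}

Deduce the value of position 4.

The 8 variables together cover exactly {black, blue, green, orange, purple, red, white, yellow} — 8 values for 8 variables — and purple appears only in position 1's list, so position 1 = purple.
The 7 still-open variables draw from only 7 values {black, blue, green, orange, red, white, yellow}, so each is used; only position 3 can be green, hence position 3 = green.
Among the 6 still-open variables, yellow fits only position 5 (and all 6 values in {black, blue, orange, red, white, yellow} must be used), so position 5 = yellow.
The 5 still-open variables together cover exactly {black, blue, orange, red, white} — 5 values for 5 variables — and white appears only in position 4's list, so position 4 = white.

white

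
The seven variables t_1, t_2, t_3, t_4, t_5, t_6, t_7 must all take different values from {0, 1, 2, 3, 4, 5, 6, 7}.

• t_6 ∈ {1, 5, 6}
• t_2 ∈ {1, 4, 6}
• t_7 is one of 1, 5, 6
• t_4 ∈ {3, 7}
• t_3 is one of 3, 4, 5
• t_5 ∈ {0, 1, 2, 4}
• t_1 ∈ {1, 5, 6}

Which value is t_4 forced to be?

7

t_1, t_6, t_7 share exactly the 3 values {1, 5, 6}; by pigeonhole those values go to them, so strike 1, 5, 6 from t_2, t_3, t_5.
t_2's domain is down to {4}, so t_2 = 4. Strike 4 from t_3, t_5.
t_3's domain is down to {3}, so t_3 = 3. So t_4 can't be 3.
So t_4 = 7.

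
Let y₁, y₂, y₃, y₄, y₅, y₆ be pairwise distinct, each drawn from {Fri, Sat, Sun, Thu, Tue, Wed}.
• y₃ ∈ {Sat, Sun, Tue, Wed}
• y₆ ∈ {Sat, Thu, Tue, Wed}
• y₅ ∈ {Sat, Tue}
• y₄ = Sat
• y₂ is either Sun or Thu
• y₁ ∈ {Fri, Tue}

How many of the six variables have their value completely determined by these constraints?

3

y₄ must be Sat (only option left). Remove Sat from y₃, y₅, y₆.
y₅ has just one choice, so y₅ = Tue. Eliminate Tue elsewhere: y₁, y₃, y₆.
That leaves y₁ = Fri.
Determined: y₁=Fri, y₄=Sat, y₅=Tue. The other variables each still have more than one consistent value. That makes 3.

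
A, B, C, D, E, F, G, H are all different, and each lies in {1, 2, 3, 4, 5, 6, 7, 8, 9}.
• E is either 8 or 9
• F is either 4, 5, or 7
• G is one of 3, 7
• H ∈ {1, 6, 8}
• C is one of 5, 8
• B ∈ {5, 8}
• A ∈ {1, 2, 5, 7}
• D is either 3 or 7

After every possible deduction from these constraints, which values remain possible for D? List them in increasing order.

B and C share exactly the 2 values {5, 8}; by pigeonhole those values go to them, so strike 5, 8 from A, E, F, H.
E's domain is down to {9}, so E = 9.
D and G share exactly the 2 values {3, 7}; by pigeonhole those values go to them, so strike 3, 7 from A, F.
F's domain is down to {4}, so F = 4.
No further eliminations apply; D can still be any of 3, 7.

3, 7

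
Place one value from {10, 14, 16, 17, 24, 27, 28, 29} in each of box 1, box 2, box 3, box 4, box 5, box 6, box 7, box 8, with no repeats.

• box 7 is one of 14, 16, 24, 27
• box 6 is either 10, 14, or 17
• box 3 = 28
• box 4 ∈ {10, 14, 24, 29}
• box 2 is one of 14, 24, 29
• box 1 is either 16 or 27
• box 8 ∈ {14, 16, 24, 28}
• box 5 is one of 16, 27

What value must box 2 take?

box 3 has just one choice, so box 3 = 28. Strike 28 from box 8.
The 7 still-open variables draw from only 7 values {10, 14, 16, 17, 24, 27, 29}, so each is used; only box 6 can be 17, hence box 6 = 17.
The 6 still-open variables draw from only 6 values {10, 14, 16, 24, 27, 29}, so each is used; only box 4 can be 10, hence box 4 = 10.
The 5 still-open variables draw from only 5 values {14, 16, 24, 27, 29}, so each is used; only box 2 can be 29, hence box 2 = 29.

29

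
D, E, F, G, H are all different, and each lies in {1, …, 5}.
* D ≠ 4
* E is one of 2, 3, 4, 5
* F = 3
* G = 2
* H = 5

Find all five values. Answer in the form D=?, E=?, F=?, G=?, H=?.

F has just one choice, so F = 3. Remove 3 from D, E.
G has just one choice, so G = 2. So D, E can't be 2.
H must be 5 (only option left). Eliminate 5 elsewhere: D, E.
D's domain is down to {1}, so D = 1.
E must be 4 (only option left).

D=1, E=4, F=3, G=2, H=5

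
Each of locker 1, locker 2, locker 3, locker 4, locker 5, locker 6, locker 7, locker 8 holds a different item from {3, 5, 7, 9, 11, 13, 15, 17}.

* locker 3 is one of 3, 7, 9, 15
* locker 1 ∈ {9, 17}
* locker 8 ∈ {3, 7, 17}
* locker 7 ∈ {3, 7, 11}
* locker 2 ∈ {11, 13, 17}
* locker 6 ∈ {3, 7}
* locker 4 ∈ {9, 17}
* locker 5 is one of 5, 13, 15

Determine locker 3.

The 8 variables draw from only 8 values {3, 5, 7, 9, 11, 13, 15, 17}, so each is used; only locker 5 can be 5, hence locker 5 = 5.
Among the 7 still-open variables, 13 fits only locker 2 (and all 7 values in {3, 7, 9, 11, 13, 15, 17} must be used), so locker 2 = 13.
The 6 still-open variables together cover exactly {3, 7, 9, 11, 15, 17} — 6 values for 6 variables — and 11 appears only in locker 7's list, so locker 7 = 11.
The 5 still-open variables draw from only 5 values {3, 7, 9, 15, 17}, so each is used; only locker 3 can be 15, hence locker 3 = 15.

15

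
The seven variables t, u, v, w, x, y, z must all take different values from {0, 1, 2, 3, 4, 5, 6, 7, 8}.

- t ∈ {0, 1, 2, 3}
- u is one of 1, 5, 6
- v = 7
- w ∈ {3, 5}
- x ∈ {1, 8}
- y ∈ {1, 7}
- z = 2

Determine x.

v's domain is down to {7}, so v = 7. Strike 7 from y.
y has just one choice, so y = 1. Strike 1 from t, u, x.
So x = 8.

8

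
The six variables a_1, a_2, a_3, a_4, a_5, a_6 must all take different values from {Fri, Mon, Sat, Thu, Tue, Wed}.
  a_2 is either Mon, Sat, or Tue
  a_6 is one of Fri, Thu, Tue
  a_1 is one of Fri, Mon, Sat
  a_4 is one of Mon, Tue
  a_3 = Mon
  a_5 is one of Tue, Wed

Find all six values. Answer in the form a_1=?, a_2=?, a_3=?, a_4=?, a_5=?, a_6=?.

a_1=Fri, a_2=Sat, a_3=Mon, a_4=Tue, a_5=Wed, a_6=Thu

a_3 must be Mon (only option left). Eliminate Mon elsewhere: a_1, a_2, a_4.
a_4's domain is down to {Tue}, so a_4 = Tue. So a_2, a_5, a_6 can't be Tue.
That leaves a_5 = Wed.
a_2 must be Sat (only option left). Remove Sat from a_1.
That leaves a_1 = Fri. So a_6 can't be Fri.
a_6 has just one choice, so a_6 = Thu.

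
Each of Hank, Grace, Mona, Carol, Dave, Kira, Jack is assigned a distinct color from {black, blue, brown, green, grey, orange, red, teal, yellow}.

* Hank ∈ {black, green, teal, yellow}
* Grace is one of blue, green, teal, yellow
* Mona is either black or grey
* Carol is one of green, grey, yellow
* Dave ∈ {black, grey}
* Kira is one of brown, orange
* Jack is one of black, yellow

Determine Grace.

blue

Mona and Dave share exactly the 2 values {black, grey}; by pigeonhole those values go to them, so strike black, grey from Hank, Carol, Jack.
Jack must be yellow (only option left). Eliminate yellow elsewhere: Hank, Grace, Carol.
Carol has just one choice, so Carol = green. Eliminate green elsewhere: Hank, Grace.
Hank has just one choice, so Hank = teal. So Grace can't be teal.
So Grace = blue.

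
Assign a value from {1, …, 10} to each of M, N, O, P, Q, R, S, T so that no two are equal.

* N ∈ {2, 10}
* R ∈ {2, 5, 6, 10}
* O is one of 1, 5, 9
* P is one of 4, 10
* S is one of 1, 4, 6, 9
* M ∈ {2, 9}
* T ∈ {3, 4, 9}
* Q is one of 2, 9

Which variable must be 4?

P

The 8 variables draw from only 8 values {1, 2, 3, 4, 5, 6, 9, 10}, so each is used; only T can be 3, hence T = 3.
The 2 variables M and Q are confined to {2, 9}, which locks those values in; drop them from N, O, R, S.
N must be 10 (only option left). Eliminate 10 elsewhere: P, R.
So 4 goes to P.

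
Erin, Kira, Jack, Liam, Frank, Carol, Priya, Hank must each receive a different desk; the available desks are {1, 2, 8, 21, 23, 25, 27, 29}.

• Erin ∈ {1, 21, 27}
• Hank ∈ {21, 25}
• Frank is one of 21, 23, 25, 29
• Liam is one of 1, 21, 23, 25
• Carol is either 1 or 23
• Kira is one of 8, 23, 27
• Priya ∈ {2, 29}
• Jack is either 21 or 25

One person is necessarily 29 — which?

Frank

The 8 variables draw from only 8 values {1, 2, 8, 21, 23, 25, 27, 29}, so each is used; only Priya can be 2, hence Priya = 2.
The 7 still-open variables draw from only 7 values {1, 8, 21, 23, 25, 27, 29}, so each is used; only Kira can be 8, hence Kira = 8.
The 6 still-open variables draw from only 6 values {1, 21, 23, 25, 27, 29}, so each is used; only Erin can be 27, hence Erin = 27.
The 5 still-open variables together cover exactly {1, 21, 23, 25, 29} — 5 values for 5 variables — and 29 appears only in Frank's list, so Frank = 29.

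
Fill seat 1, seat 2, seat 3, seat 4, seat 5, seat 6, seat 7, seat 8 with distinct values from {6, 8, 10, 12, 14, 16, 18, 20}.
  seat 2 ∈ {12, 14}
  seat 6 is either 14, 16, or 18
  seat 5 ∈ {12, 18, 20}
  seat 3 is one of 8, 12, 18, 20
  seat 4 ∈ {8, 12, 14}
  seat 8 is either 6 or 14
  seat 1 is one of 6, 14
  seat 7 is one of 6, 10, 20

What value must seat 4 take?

The 8 variables together cover exactly {6, 8, 10, 12, 14, 16, 18, 20} — 8 values for 8 variables — and 10 appears only in seat 7's list, so seat 7 = 10.
The 7 still-open variables draw from only 7 values {6, 8, 12, 14, 16, 18, 20}, so each is used; only seat 6 can be 16, hence seat 6 = 16.
The 2 variables seat 1 and seat 8 are confined to {6, 14}, which locks those values in; drop them from seat 2, seat 4.
That leaves seat 2 = 12. Eliminate 12 elsewhere: seat 3, seat 4, seat 5.
So seat 4 = 8.

8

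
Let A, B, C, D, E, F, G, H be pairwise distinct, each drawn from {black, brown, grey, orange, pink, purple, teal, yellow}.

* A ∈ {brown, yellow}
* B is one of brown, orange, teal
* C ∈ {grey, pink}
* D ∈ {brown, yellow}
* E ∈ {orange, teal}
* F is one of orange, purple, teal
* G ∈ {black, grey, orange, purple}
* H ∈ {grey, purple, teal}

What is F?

purple

Among the 8 variables, black fits only G (and all 8 values in {black, brown, grey, orange, pink, purple, teal, yellow} must be used), so G = black.
The 7 still-open variables together cover exactly {brown, grey, orange, pink, purple, teal, yellow} — 7 values for 7 variables — and pink appears only in C's list, so C = pink.
The 6 still-open variables together cover exactly {brown, grey, orange, purple, teal, yellow} — 6 values for 6 variables — and grey appears only in H's list, so H = grey.
The 5 still-open variables draw from only 5 values {brown, orange, purple, teal, yellow}, so each is used; only F can be purple, hence F = purple.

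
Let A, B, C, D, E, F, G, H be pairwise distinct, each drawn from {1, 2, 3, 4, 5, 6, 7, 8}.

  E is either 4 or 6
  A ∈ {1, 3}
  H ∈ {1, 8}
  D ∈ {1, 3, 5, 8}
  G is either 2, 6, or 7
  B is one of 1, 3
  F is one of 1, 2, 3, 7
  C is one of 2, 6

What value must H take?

8

Among the 8 variables, 4 fits only E (and all 8 values in {1, 2, 3, 4, 5, 6, 7, 8} must be used), so E = 4.
The 7 still-open variables together cover exactly {1, 2, 3, 5, 6, 7, 8} — 7 values for 7 variables — and 5 appears only in D's list, so D = 5.
The 6 still-open variables draw from only 6 values {1, 2, 3, 6, 7, 8}, so each is used; only H can be 8, hence H = 8.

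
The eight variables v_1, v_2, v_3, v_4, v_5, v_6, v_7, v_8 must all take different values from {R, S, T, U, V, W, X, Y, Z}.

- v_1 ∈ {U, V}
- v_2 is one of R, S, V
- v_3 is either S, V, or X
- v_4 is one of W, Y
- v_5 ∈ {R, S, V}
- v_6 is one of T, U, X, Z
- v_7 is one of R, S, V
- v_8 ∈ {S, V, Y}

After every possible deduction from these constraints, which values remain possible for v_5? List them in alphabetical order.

v_2, v_5, v_7 share exactly the 3 values {R, S, V}; by pigeonhole those values go to them, so strike R, S, V from v_1, v_3, v_8.
v_1 has just one choice, so v_1 = U. Strike U from v_6.
v_3 has just one choice, so v_3 = X. Remove X from v_6.
v_8 must be Y (only option left). Strike Y from v_4.
v_4 has just one choice, so v_4 = W.
No further eliminations apply; v_5 can still be any of R, S, V.

R, S, V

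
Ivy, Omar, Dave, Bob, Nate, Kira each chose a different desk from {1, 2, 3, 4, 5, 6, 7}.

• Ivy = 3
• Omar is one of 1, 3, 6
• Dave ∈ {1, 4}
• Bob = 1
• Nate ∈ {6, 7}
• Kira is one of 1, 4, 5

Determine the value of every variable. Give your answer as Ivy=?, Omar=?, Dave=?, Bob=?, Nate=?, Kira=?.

Ivy=3, Omar=6, Dave=4, Bob=1, Nate=7, Kira=5

Ivy must be 3 (only option left). Strike 3 from Omar.
That leaves Bob = 1. Strike 1 from Omar, Dave, Kira.
Omar's domain is down to {6}, so Omar = 6. Eliminate 6 elsewhere: Nate.
Dave has just one choice, so Dave = 4. So Kira can't be 4.
That leaves Nate = 7.
Kira has just one choice, so Kira = 5.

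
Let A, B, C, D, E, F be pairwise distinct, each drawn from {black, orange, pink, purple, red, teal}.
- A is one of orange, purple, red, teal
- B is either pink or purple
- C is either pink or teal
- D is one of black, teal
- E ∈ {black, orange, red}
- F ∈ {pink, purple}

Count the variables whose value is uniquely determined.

B and F share exactly the 2 values {pink, purple}; by pigeonhole those values go to them, so strike pink, purple from A, C.
C must be teal (only option left). Strike teal from A, D.
D must be black (only option left). Strike black from E.
Determined: C=teal, D=black. The other variables each still have more than one consistent value. That makes 2.

2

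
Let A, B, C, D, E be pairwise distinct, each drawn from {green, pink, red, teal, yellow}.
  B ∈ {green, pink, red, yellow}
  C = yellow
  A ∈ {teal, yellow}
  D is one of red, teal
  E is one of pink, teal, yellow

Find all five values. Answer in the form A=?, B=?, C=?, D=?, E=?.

A=teal, B=green, C=yellow, D=red, E=pink

C has just one choice, so C = yellow. Remove yellow from A, B, E.
A has just one choice, so A = teal. Strike teal from D, E.
That leaves D = red. Eliminate red elsewhere: B.
E has just one choice, so E = pink. Strike pink from B.
B has just one choice, so B = green.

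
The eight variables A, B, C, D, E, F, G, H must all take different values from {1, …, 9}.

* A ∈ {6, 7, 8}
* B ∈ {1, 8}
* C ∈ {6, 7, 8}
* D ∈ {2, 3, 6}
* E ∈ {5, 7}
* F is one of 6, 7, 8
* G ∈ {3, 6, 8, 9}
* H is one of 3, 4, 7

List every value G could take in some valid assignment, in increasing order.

A, C, F share exactly the 3 values {6, 7, 8}; by pigeonhole those values go to them, so strike 6, 7, 8 from B, D, E, G, H.
B has just one choice, so B = 1.
E's domain is down to {5}, so E = 5.
No further eliminations apply; G can still be any of 3, 9.

3, 9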